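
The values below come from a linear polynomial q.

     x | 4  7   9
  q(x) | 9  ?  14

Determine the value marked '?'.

12

The 2 known points determine the degree-1 polynomial uniquely.
Write q(x) = ax + b. Substituting each data point gives a linear system:
  4a + b = 9
  9a + b = 14
Solving the system yields a = 1, b = 5.
So q(x) = x + 5.
Then q(7) = 12.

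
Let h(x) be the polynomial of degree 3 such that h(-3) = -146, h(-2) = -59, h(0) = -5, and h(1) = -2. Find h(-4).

-297

Using the Lagrange interpolation formula with nodes -3, -2, 0, 1:
  L_0(x) = (x + 2)x(x - 1) / -12
  L_1(x) = (x + 3)x(x - 1) / 6
  L_2(x) = (x + 3)(x + 2)(x - 1) / -6
  L_3(x) = (x + 3)(x + 2)x / 12
Then h(x) = -146·L_0(x) - 59·L_1(x) - 5·L_2(x) - 2·L_3(x).
Expanding and collecting terms gives h(x) = 3x^3 - 5x^2 + 5x - 5.
Evaluating at x = -4: h(-4) = -297.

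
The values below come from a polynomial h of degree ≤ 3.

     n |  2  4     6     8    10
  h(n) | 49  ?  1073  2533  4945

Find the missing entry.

325

On equispaced nodes a degree-3 polynomial has vanishing fourth forward difference, so
  h(2) - 4·h(4) + 6·h(6) - 4·h(8) + h(10) = 0.
Substituting the known values and solving for h(4):
  -4·h(4) = -1300
  h(4) = 325.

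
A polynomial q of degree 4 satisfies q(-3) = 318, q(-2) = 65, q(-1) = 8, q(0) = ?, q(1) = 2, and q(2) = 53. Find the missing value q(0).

3

On equispaced nodes a degree-4 polynomial has vanishing fifth forward difference, so
  - q(-3) + 5·q(-2) - 10·q(-1) + 10·q(0) - 5·q(1) + q(2) = 0.
Substituting the known values and solving for q(0):
  10·q(0) = 30
  q(0) = 3.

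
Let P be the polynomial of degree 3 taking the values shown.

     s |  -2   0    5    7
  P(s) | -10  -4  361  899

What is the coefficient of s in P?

Write P(s) = as^3 + bs^2 + cs + d. Substituting each data point gives a linear system:
  -8a + 4b - 2c + d = -10
  d = -4
  125a + 25b + 5c + d = 361
  343a + 49b + 7c + d = 899
Solving the system yields a = 2, b = 4, c = 3, d = -4.
So P(s) = 2s³ + 4s² + 3s - 4.
The coefficient of s is 3.

3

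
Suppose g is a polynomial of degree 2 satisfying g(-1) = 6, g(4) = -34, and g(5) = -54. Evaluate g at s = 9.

Write g(s) = as^2 + bs + c. Substituting each data point gives a linear system:
  a - b + c = 6
  16a + 4b + c = -34
  25a + 5b + c = -54
Solving the system yields a = -2, b = -2, c = 6.
So g(s) = -2s² - 2s + 6.
Then g(9) = -174.

-174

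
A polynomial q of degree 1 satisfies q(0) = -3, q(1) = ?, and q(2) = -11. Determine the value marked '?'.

The 2 known points determine the degree-1 polynomial uniquely.
Write q(x) = ax + b. Substituting each data point gives a linear system:
  b = -3
  2a + b = -11
Solving the system yields a = -4, b = -3.
So q(x) = -4x - 3.
Then q(1) = -7.

-7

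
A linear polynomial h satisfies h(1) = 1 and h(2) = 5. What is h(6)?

21

Write h(n) = an + b. Substituting each data point gives a linear system:
  a + b = 1
  2a + b = 5
Solving the system yields a = 4, b = -3.
So h(n) = 4n - 3.
Then h(6) = 21.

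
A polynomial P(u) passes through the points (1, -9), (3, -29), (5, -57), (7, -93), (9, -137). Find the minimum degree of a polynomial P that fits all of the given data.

2

Forward differences of the values at u = 1, 3, 5, 7, 9:
  P  : -9  -29  -57  -93  -137
  Δ  : -20  -28  -36  -44
  Δ^2: -8  -8  -8
  Δ^3: 0  0
  Δ^4: 0
The second differences are constant (-8) and nonzero, while all higher differences vanish, so the minimal degree is 2.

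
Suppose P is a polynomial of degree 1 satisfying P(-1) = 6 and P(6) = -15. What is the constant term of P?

3

Write P(s) = as + b. Substituting each data point gives a linear system:
  -a + b = 6
  6a + b = -15
Solving the system yields a = -3, b = 3.
So P(s) = -3s + 3.
The constant term is 3.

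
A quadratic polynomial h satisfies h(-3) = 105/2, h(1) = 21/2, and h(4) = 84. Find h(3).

Using the Lagrange interpolation formula with nodes -3, 1, 4:
  L_0(s) = (s - 1)(s - 4) / 28
  L_1(s) = (s + 3)(s - 4) / -12
  L_2(s) = (s + 3)(s - 1) / 21
Then h(s) = 105/2·L_0(s) + 21/2·L_1(s) + 84·L_2(s).
Expanding and collecting terms gives h(s) = 5s² - (1/2)s + 6.
Evaluating at s = 3: h(3) = 99/2.

99/2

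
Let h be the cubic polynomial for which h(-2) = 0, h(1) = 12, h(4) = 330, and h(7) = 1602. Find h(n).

Write h(n) = an^3 + bn^2 + cn + d. Substituting each data point gives a linear system:
  -8a + 4b - 2c + d = 0
  a + b + c + d = 12
  64a + 16b + 4c + d = 330
  343a + 49b + 7c + d = 1602
Solving the system yields a = 4, b = 5, c = -3, d = 6.
So h(n) = 4n³ + 5n² - 3n + 6.
Check: h(1) = 12. ✓

h(n) = 4n^3 + 5n^2 - 3n + 6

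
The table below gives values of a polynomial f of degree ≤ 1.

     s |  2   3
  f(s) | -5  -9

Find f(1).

-1

Write f(s) = as + b. Substituting each data point gives a linear system:
  2a + b = -5
  3a + b = -9
Solving the system yields a = -4, b = 3.
So f(s) = -4s + 3.
Then f(1) = -1.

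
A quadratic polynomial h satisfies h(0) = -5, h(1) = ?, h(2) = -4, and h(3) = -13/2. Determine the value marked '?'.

-7/2

The 3 known points determine the degree-2 polynomial uniquely.
Write h(x) = ax^2 + bx + c. Substituting each data point gives a linear system:
  c = -5
  4a + 2b + c = -4
  9a + 3b + c = -13/2
Solving the system yields a = -1, b = 5/2, c = -5.
So h(x) = -x² + (5/2)x - 5.
Then h(1) = -7/2.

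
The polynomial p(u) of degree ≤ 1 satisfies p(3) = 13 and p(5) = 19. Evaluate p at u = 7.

Using the Lagrange interpolation formula with nodes 3, 5:
  L_0(u) = (u - 5) / -2
  L_1(u) = (u - 3) / 2
Then p(u) = 13·L_0(u) + 19·L_1(u).
Expanding and collecting terms gives p(u) = 3u + 4.
Evaluating at u = 7: p(7) = 25.

25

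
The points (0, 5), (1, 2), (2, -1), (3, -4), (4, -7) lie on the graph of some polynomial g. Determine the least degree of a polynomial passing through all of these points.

1

Forward differences of the values at n = 0, 1, 2, 3, 4:
  g  : 5  2  -1  -4  -7
  Δ  : -3  -3  -3  -3
  Δ^2: 0  0  0
  Δ^3: 0  0
  Δ^4: 0
The first differences are constant (-3) and nonzero, while all higher differences vanish, so the minimal degree is 1.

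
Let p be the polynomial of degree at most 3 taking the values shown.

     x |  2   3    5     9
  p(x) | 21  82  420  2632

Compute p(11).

4890

Write p(x) = ax^3 + bx^2 + cx + d. Substituting each data point gives a linear system:
  8a + 4b + 2c + d = 21
  27a + 9b + 3c + d = 82
  125a + 25b + 5c + d = 420
  729a + 81b + 9c + d = 2632
Solving the system yields a = 4, b = -4, c = 5, d = -5.
So p(x) = 4x³ - 4x² + 5x - 5.
Then p(11) = 4890.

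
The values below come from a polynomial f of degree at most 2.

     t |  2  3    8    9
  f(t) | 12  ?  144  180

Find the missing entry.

The 3 known points determine the degree-2 polynomial uniquely.
Write f(t) = at^2 + bt + c. Substituting each data point gives a linear system:
  4a + 2b + c = 12
  64a + 8b + c = 144
  81a + 9b + c = 180
Solving the system yields a = 2, b = 2, c = 0.
So f(t) = 2t^2 + 2t.
Then f(3) = 24.

24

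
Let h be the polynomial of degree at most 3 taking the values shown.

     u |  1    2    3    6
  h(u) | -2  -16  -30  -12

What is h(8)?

Write h(u) = au^3 + bu^2 + cu + d. Substituting each data point gives a linear system:
  a + b + c + d = -2
  8a + 4b + 2c + d = -16
  27a + 9b + 3c + d = -30
  216a + 36b + 6c + d = -12
Solving the system yields a = 1, b = -6, c = -3, d = 6.
So h(u) = u³ - 6u² - 3u + 6.
Then h(8) = 110.

110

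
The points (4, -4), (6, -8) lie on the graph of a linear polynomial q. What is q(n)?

Using the Lagrange interpolation formula with nodes 4, 6:
  L_0(n) = (n - 6) / -2
  L_1(n) = (n - 4) / 2
Then q(n) = -4·L_0(n) - 8·L_1(n).
Expanding and collecting terms gives q(n) = -2n + 4.
Check: q(4) = -4. ✓

q(n) = -2n + 4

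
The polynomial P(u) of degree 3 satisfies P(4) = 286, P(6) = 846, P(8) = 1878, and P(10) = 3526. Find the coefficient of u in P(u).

Write P(u) = au^3 + bu^2 + cu + d. Substituting each data point gives a linear system:
  64a + 16b + 4c + d = 286
  216a + 36b + 6c + d = 846
  512a + 64b + 8c + d = 1878
  1000a + 100b + 10c + d = 3526
Solving the system yields a = 3, b = 5, c = 2, d = 6.
So P(u) = 3u³ + 5u² + 2u + 6.
The coefficient of u is 2.

2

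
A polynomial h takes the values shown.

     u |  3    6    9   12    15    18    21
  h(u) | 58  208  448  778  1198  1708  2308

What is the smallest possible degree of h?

2

Forward differences of the values at u = 3, 6, 9, 12, 15, 18, 21:
  h  : 58  208  448  778  1198  1708  2308
  Δ  : 150  240  330  420  510  600
  Δ^2: 90  90  90  90  90
  Δ^3: 0  0  0  0
  Δ^4: 0  0  0
  Δ^5: 0  0
  Δ^6: 0
The second differences are constant (90) and nonzero, while all higher differences vanish, so the minimal degree is 2.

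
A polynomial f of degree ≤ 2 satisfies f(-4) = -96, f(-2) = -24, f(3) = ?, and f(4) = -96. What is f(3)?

The 3 known points determine the degree-2 polynomial uniquely.
Write f(n) = an^2 + bn + c. Substituting each data point gives a linear system:
  16a - 4b + c = -96
  4a - 2b + c = -24
  16a + 4b + c = -96
Solving the system yields a = -6, b = 0, c = 0.
So f(n) = -6n^2.
Then f(3) = -54.

-54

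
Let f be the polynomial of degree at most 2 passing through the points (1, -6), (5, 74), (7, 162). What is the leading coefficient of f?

4

Write f(t) = at^2 + bt + c. Substituting each data point gives a linear system:
  a + b + c = -6
  25a + 5b + c = 74
  49a + 7b + c = 162
Solving the system yields a = 4, b = -4, c = -6.
So f(t) = 4t^2 - 4t - 6.
The leading coefficient is 4.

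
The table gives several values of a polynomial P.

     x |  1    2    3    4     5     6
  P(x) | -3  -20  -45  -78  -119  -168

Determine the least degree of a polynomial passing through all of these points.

2

Forward differences of the values at x = 1, 2, 3, 4, 5, 6:
  P  : -3  -20  -45  -78  -119  -168
  Δ  : -17  -25  -33  -41  -49
  Δ^2: -8  -8  -8  -8
  Δ^3: 0  0  0
  Δ^4: 0  0
  Δ^5: 0
The second differences are constant (-8) and nonzero, while all higher differences vanish, so the minimal degree is 2.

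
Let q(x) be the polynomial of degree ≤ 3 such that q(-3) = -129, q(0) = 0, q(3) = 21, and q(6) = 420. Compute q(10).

Forward differences of the values at x = -3, 0, 3, 6:
  q  : -129  0  21  420
  Δ  : 129  21  399
  Δ^2: -108  378
  Δ^3: 486
The third differences are constant, confirming degree 3.
Interpolating (Newton forward form) and evaluating at x = 10 gives q(10) = 2380.

2380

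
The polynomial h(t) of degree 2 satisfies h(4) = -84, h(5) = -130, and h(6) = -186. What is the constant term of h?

0

Write h(t) = at^2 + bt + c. Substituting each data point gives a linear system:
  16a + 4b + c = -84
  25a + 5b + c = -130
  36a + 6b + c = -186
Solving the system yields a = -5, b = -1, c = 0.
So h(t) = -5t^2 - t.
The constant term is 0.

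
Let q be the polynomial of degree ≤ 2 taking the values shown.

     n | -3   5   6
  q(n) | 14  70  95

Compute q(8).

157

Using the Lagrange interpolation formula with nodes -3, 5, 6:
  L_0(n) = (n - 5)(n - 6) / 72
  L_1(n) = (n + 3)(n - 6) / -8
  L_2(n) = (n + 3)(n - 5) / 9
Then q(n) = 14·L_0(n) + 70·L_1(n) + 95·L_2(n).
Expanding and collecting terms gives q(n) = 2n² + 3n + 5.
Evaluating at n = 8: q(8) = 157.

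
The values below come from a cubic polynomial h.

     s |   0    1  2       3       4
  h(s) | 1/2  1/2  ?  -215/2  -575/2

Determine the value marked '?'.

The 4 known points determine the degree-3 polynomial uniquely.
Write h(s) = as^3 + bs^2 + cs + d. Substituting each data point gives a linear system:
  d = 1/2
  a + b + c + d = 1/2
  27a + 9b + 3c + d = -215/2
  64a + 16b + 4c + d = -575/2
Solving the system yields a = -6, b = 6, c = 0, d = 1/2.
So h(s) = -6s^3 + 6s^2 + 1/2.
Then h(2) = -47/2.

-47/2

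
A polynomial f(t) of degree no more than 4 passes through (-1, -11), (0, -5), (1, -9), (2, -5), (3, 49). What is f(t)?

f(t) = t^4 + t^3 - 6t^2 - 5

Write f(t) = at^4 + bt^3 + ct^2 + dt + e. Substituting each data point gives a linear system:
  a - b + c - d + e = -11
  e = -5
  a + b + c + d + e = -9
  16a + 8b + 4c + 2d + e = -5
  81a + 27b + 9c + 3d + e = 49
Solving the system yields a = 1, b = 1, c = -6, d = 0, e = -5.
So f(t) = t^4 + t^3 - 6t^2 - 5.
Check: f(-1) = -11. ✓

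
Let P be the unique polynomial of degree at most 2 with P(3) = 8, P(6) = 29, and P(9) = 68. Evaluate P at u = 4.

Forward differences of the values at u = 3, 6, 9:
  P  : 8  29  68
  Δ  : 21  39
  Δ^2: 18
The second differences are constant, confirming degree 2.
Interpolating (Newton forward form) and evaluating at u = 4 gives P(4) = 13.

13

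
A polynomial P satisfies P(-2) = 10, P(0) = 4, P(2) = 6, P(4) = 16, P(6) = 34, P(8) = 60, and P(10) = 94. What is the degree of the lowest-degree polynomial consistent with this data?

Forward differences of the values at n = -2, 0, 2, 4, 6, 8, 10:
  P  : 10  4  6  16  34  60  94
  Δ  : -6  2  10  18  26  34
  Δ^2: 8  8  8  8  8
  Δ^3: 0  0  0  0
  Δ^4: 0  0  0
  Δ^5: 0  0
  Δ^6: 0
The second differences are constant (8) and nonzero, while all higher differences vanish, so the minimal degree is 2.

2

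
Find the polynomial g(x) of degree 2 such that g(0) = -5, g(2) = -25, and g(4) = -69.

Write g(x) = ax^2 + bx + c. Substituting each data point gives a linear system:
  c = -5
  4a + 2b + c = -25
  16a + 4b + c = -69
Solving the system yields a = -3, b = -4, c = -5.
So g(x) = -3x^2 - 4x - 5.
Check: g(2) = -25. ✓

g(x) = -3x^2 - 4x - 5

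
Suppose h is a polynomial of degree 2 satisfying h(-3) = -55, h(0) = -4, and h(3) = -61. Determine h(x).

h(x) = -6x^2 - x - 4

Write h(x) = ax^2 + bx + c. Substituting each data point gives a linear system:
  9a - 3b + c = -55
  c = -4
  9a + 3b + c = -61
Solving the system yields a = -6, b = -1, c = -4.
So h(x) = -6x² - x - 4.
Check: h(3) = -61. ✓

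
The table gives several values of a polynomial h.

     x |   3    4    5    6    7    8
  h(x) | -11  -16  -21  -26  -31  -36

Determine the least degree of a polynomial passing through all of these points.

1

Forward differences of the values at x = 3, 4, 5, 6, 7, 8:
  h  : -11  -16  -21  -26  -31  -36
  Δ  : -5  -5  -5  -5  -5
  Δ^2: 0  0  0  0
  Δ^3: 0  0  0
  Δ^4: 0  0
  Δ^5: 0
The first differences are constant (-5) and nonzero, while all higher differences vanish, so the minimal degree is 1.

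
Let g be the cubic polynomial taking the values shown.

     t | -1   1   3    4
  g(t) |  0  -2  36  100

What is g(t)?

Write g(t) = at^3 + bt^2 + ct + d. Substituting each data point gives a linear system:
  -a + b - c + d = 0
  a + b + c + d = -2
  27a + 9b + 3c + d = 36
  64a + 16b + 4c + d = 100
Solving the system yields a = 2, b = -1, c = -3, d = 0.
So g(t) = 2t³ - t² - 3t.
Check: g(-1) = 0. ✓

g(t) = 2t^3 - t^2 - 3t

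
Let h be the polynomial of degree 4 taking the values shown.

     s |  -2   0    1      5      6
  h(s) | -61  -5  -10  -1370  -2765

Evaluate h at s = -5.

Write h(s) = as^4 + bs^3 + cs^2 + ds + e. Substituting each data point gives a linear system:
  16a - 8b + 4c - 2d + e = -61
  e = -5
  a + b + c + d + e = -10
  625a + 125b + 25c + 5d + e = -1370
  1296a + 216b + 36c + 6d + e = -2765
Solving the system yields a = -2, b = 0, c = -5, d = 2, e = -5.
So h(s) = -2s^4 - 5s^2 + 2s - 5.
Then h(-5) = -1390.

-1390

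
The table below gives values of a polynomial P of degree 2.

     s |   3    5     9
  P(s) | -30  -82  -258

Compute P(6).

-117

Write P(s) = as^2 + bs + c. Substituting each data point gives a linear system:
  9a + 3b + c = -30
  25a + 5b + c = -82
  81a + 9b + c = -258
Solving the system yields a = -3, b = -2, c = 3.
So P(s) = -3s² - 2s + 3.
Then P(6) = -117.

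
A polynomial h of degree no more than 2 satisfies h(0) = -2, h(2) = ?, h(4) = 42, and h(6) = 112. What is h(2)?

On equispaced nodes a degree-2 polynomial has vanishing third forward difference, so
  - h(0) + 3·h(2) - 3·h(4) + h(6) = 0.
Substituting the known values and solving for h(2):
  3·h(2) = 12
  h(2) = 4.

4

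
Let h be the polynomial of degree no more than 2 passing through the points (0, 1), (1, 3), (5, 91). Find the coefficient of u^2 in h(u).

4

Write h(u) = au^2 + bu + c. Substituting each data point gives a linear system:
  c = 1
  a + b + c = 3
  25a + 5b + c = 91
Solving the system yields a = 4, b = -2, c = 1.
So h(u) = 4u^2 - 2u + 1.
The leading coefficient is 4.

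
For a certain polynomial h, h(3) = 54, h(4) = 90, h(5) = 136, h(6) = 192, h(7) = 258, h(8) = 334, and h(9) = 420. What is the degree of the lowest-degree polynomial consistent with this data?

2

Forward differences of the values at n = 3, 4, 5, 6, 7, 8, 9:
  h  : 54  90  136  192  258  334  420
  Δ  : 36  46  56  66  76  86
  Δ^2: 10  10  10  10  10
  Δ^3: 0  0  0  0
  Δ^4: 0  0  0
  Δ^5: 0  0
  Δ^6: 0
The second differences are constant (10) and nonzero, while all higher differences vanish, so the minimal degree is 2.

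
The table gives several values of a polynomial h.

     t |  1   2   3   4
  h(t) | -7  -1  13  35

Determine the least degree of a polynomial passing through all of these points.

Forward differences of the values at t = 1, 2, 3, 4:
  h  : -7  -1  13  35
  Δ  : 6  14  22
  Δ^2: 8  8
  Δ^3: 0
The second differences are constant (8) and nonzero, while all higher differences vanish, so the minimal degree is 2.

2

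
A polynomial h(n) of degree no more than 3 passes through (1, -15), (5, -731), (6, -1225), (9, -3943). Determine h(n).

h(n) = -5n^3 - 3n^2 - 6n - 1

Using the Lagrange interpolation formula with nodes 1, 5, 6, 9:
  L_0(n) = (n - 5)(n - 6)(n - 9) / -160
  L_1(n) = (n - 1)(n - 6)(n - 9) / 16
  L_2(n) = (n - 1)(n - 5)(n - 9) / -15
  L_3(n) = (n - 1)(n - 5)(n - 6) / 96
Then h(n) = -15·L_0(n) - 731·L_1(n) - 1225·L_2(n) - 3943·L_3(n).
Expanding and collecting terms gives h(n) = -5n³ - 3n² - 6n - 1.
Check: h(5) = -731. ✓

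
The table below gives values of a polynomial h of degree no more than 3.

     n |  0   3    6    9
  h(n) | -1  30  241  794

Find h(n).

h(n) = n^3 + n^2 - (5/3)n - 1

Write h(n) = an^3 + bn^2 + cn + d. Substituting each data point gives a linear system:
  d = -1
  27a + 9b + 3c + d = 30
  216a + 36b + 6c + d = 241
  729a + 81b + 9c + d = 794
Solving the system yields a = 1, b = 1, c = -5/3, d = -1.
So h(n) = n^3 + n^2 - (5/3)n - 1.
Check: h(0) = -1. ✓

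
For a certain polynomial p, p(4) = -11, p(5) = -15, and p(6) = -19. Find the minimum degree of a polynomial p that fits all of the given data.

1

Forward differences of the values at n = 4, 5, 6:
  p  : -11  -15  -19
  Δ  : -4  -4
  Δ^2: 0
The first differences are constant (-4) and nonzero, while all higher differences vanish, so the minimal degree is 1.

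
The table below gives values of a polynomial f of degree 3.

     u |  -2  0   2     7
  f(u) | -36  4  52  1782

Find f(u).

f(u) = 5u^3 + u^2 + 2u + 4

Using the Lagrange interpolation formula with nodes -2, 0, 2, 7:
  L_0(u) = u(u - 2)(u - 7) / -72
  L_1(u) = (u + 2)(u - 2)(u - 7) / 28
  L_2(u) = (u + 2)u(u - 7) / -40
  L_3(u) = (u + 2)u(u - 2) / 315
Then f(u) = -36·L_0(u) + 4·L_1(u) + 52·L_2(u) + 1782·L_3(u).
Expanding and collecting terms gives f(u) = 5u^3 + u^2 + 2u + 4.
Check: f(0) = 4. ✓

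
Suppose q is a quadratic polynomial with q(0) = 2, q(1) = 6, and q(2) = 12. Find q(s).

Write q(s) = as^2 + bs + c. Substituting each data point gives a linear system:
  c = 2
  a + b + c = 6
  4a + 2b + c = 12
Solving the system yields a = 1, b = 3, c = 2.
So q(s) = s² + 3s + 2.
Check: q(0) = 2. ✓

q(s) = s^2 + 3s + 2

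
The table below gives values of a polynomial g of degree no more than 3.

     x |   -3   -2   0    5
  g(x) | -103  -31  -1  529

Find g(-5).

Write g(x) = ax^3 + bx^2 + cx + d. Substituting each data point gives a linear system:
  -27a + 9b - 3c + d = -103
  -8a + 4b - 2c + d = -31
  d = -1
  125a + 25b + 5c + d = 529
Solving the system yields a = 4, b = 1, c = 1, d = -1.
So g(x) = 4x^3 + x^2 + x - 1.
Then g(-5) = -481.

-481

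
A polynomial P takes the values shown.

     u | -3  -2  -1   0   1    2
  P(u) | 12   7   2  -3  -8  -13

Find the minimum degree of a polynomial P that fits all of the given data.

Forward differences of the values at u = -3, -2, -1, 0, 1, 2:
  P  : 12  7  2  -3  -8  -13
  Δ  : -5  -5  -5  -5  -5
  Δ^2: 0  0  0  0
  Δ^3: 0  0  0
  Δ^4: 0  0
  Δ^5: 0
The first differences are constant (-5) and nonzero, while all higher differences vanish, so the minimal degree is 1.

1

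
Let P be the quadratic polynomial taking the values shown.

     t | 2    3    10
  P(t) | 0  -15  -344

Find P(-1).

-3

Write P(t) = at^2 + bt + c. Substituting each data point gives a linear system:
  4a + 2b + c = 0
  9a + 3b + c = -15
  100a + 10b + c = -344
Solving the system yields a = -4, b = 5, c = 6.
So P(t) = -4t^2 + 5t + 6.
Then P(-1) = -3.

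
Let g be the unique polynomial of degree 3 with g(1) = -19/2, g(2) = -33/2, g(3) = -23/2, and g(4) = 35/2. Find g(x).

g(x) = 2x^3 - 6x^2 - 3x - 5/2

Write g(x) = ax^3 + bx^2 + cx + d. Substituting each data point gives a linear system:
  a + b + c + d = -19/2
  8a + 4b + 2c + d = -33/2
  27a + 9b + 3c + d = -23/2
  64a + 16b + 4c + d = 35/2
Solving the system yields a = 2, b = -6, c = -3, d = -5/2.
So g(x) = 2x^3 - 6x^2 - 3x - 5/2.
Check: g(2) = -33/2. ✓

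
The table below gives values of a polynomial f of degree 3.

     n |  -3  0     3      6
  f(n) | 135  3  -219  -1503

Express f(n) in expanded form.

Write f(n) = an^3 + bn^2 + cn + d. Substituting each data point gives a linear system:
  -27a + 9b - 3c + d = 135
  d = 3
  27a + 9b + 3c + d = -219
  216a + 36b + 6c + d = -1503
Solving the system yields a = -6, b = -5, c = -5, d = 3.
So f(n) = -6n^3 - 5n^2 - 5n + 3.
Check: f(3) = -219. ✓

f(n) = -6n^3 - 5n^2 - 5n + 3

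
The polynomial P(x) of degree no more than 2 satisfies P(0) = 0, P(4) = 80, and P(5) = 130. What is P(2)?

16

Write P(x) = ax^2 + bx + c. Substituting each data point gives a linear system:
  c = 0
  16a + 4b + c = 80
  25a + 5b + c = 130
Solving the system yields a = 6, b = -4, c = 0.
So P(x) = 6x^2 - 4x.
Then P(2) = 16.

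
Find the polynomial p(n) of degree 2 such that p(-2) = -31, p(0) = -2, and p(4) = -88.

Write p(n) = an^2 + bn + c. Substituting each data point gives a linear system:
  4a - 2b + c = -31
  c = -2
  16a + 4b + c = -88
Solving the system yields a = -6, b = 5/2, c = -2.
So p(n) = -6n^2 + (5/2)n - 2.
Check: p(0) = -2. ✓

p(n) = -6n^2 + (5/2)n - 2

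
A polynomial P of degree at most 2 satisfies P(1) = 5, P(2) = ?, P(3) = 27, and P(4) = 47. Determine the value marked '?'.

13

On equispaced nodes a degree-2 polynomial has vanishing third forward difference, so
  - P(1) + 3·P(2) - 3·P(3) + P(4) = 0.
Substituting the known values and solving for P(2):
  3·P(2) = 39
  P(2) = 13.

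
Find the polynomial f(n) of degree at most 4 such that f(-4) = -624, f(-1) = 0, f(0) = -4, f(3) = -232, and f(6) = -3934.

Write f(n) = an^4 + bn^3 + cn^2 + dn + e. Substituting each data point gives a linear system:
  256a - 64b + 16c - 4d + e = -624
  a - b + c - d + e = 0
  e = -4
  81a + 27b + 9c + 3d + e = -232
  1296a + 216b + 36c + 6d + e = -3934
Solving the system yields a = -3, b = -1, c = 5, d = -1, e = -4.
So f(n) = -3n⁴ - n³ + 5n² - n - 4.
Check: f(6) = -3934. ✓

f(n) = -3n^4 - n^3 + 5n^2 - n - 4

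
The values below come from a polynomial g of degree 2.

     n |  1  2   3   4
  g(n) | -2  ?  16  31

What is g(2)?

5

The 3 known points determine the degree-2 polynomial uniquely.
Write g(n) = an^2 + bn + c. Substituting each data point gives a linear system:
  a + b + c = -2
  9a + 3b + c = 16
  16a + 4b + c = 31
Solving the system yields a = 2, b = 1, c = -5.
So g(n) = 2n^2 + n - 5.
Then g(2) = 5.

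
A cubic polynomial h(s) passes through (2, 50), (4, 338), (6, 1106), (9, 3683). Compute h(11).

Using the Lagrange interpolation formula with nodes 2, 4, 6, 9:
  L_0(s) = (s - 4)(s - 6)(s - 9) / -56
  L_1(s) = (s - 2)(s - 6)(s - 9) / 20
  L_2(s) = (s - 2)(s - 4)(s - 9) / -24
  L_3(s) = (s - 2)(s - 4)(s - 6) / 105
Then h(s) = 50·L_0(s) + 338·L_1(s) + 1106·L_2(s) + 3683·L_3(s).
Expanding and collecting terms gives h(s) = 5s^3 + 4s + 2.
Evaluating at s = 11: h(11) = 6701.

6701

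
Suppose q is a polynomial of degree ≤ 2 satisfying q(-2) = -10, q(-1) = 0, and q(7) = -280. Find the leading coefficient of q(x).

-5

Write q(x) = ax^2 + bx + c. Substituting each data point gives a linear system:
  4a - 2b + c = -10
  a - b + c = 0
  49a + 7b + c = -280
Solving the system yields a = -5, b = -5, c = 0.
So q(x) = -5x^2 - 5x.
The leading coefficient is -5.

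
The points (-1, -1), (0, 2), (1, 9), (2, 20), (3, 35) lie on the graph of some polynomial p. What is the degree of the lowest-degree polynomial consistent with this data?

2

Forward differences of the values at x = -1, 0, 1, 2, 3:
  p  : -1  2  9  20  35
  Δ  : 3  7  11  15
  Δ^2: 4  4  4
  Δ^3: 0  0
  Δ^4: 0
The second differences are constant (4) and nonzero, while all higher differences vanish, so the minimal degree is 2.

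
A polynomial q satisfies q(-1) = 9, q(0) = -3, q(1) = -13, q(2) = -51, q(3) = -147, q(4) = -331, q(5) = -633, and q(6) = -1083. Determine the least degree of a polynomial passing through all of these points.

3

Forward differences of the values at s = -1, 0, 1, 2, 3, 4, 5, 6:
  q  : 9  -3  -13  -51  -147  -331  -633  -1083
  Δ  : -12  -10  -38  -96  -184  -302  -450
  Δ^2: 2  -28  -58  -88  -118  -148
  Δ^3: -30  -30  -30  -30  -30
  Δ^4: 0  0  0  0
  Δ^5: 0  0  0
  Δ^6: 0  0
  Δ^7: 0
The third differences are constant (-30) and nonzero, while all higher differences vanish, so the minimal degree is 3.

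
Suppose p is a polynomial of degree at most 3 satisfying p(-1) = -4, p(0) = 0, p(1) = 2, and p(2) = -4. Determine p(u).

p(u) = -u^3 - u^2 + 4u

Write p(u) = au^3 + bu^2 + cu + d. Substituting each data point gives a linear system:
  -a + b - c + d = -4
  d = 0
  a + b + c + d = 2
  8a + 4b + 2c + d = -4
Solving the system yields a = -1, b = -1, c = 4, d = 0.
So p(u) = -u^3 - u^2 + 4u.
Check: p(-1) = -4. ✓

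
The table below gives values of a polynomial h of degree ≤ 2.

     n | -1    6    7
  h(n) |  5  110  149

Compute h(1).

Using the Lagrange interpolation formula with nodes -1, 6, 7:
  L_0(n) = (n - 6)(n - 7) / 56
  L_1(n) = (n + 1)(n - 7) / -7
  L_2(n) = (n + 1)(n - 6) / 8
Then h(n) = 5·L_0(n) + 110·L_1(n) + 149·L_2(n).
Expanding and collecting terms gives h(n) = 3n^2 + 2.
Evaluating at n = 1: h(1) = 5.

5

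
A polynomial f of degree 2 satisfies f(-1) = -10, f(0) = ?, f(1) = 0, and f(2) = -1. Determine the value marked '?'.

The 3 known points determine the degree-2 polynomial uniquely.
Write f(s) = as^2 + bs + c. Substituting each data point gives a linear system:
  a - b + c = -10
  a + b + c = 0
  4a + 2b + c = -1
Solving the system yields a = -2, b = 5, c = -3.
So f(s) = -2s² + 5s - 3.
Then f(0) = -3.

-3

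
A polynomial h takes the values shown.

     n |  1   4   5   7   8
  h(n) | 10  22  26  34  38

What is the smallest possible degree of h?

1

Divided differences on the nodes 1, 4, 5, 7, 8:
  order 0: 10  22  26  34  38
  order 1: 4  4  4  4
  order 2: 0  0  0
  order 3: 0  0
  order 4: 0
The order-1 divided differences are all 4 (nonzero) and every higher order vanishes, so the data lies on a polynomial of degree exactly 1.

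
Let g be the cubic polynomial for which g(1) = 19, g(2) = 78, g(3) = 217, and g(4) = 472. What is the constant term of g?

4

Write g(x) = ax^3 + bx^2 + cx + d. Substituting each data point gives a linear system:
  a + b + c + d = 19
  8a + 4b + 2c + d = 78
  27a + 9b + 3c + d = 217
  64a + 16b + 4c + d = 472
Solving the system yields a = 6, b = 4, c = 5, d = 4.
So g(x) = 6x^3 + 4x^2 + 5x + 4.
The constant term is 4.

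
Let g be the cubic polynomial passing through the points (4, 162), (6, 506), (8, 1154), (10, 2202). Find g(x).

Write g(x) = ax^3 + bx^2 + cx + d. Substituting each data point gives a linear system:
  64a + 16b + 4c + d = 162
  216a + 36b + 6c + d = 506
  512a + 64b + 8c + d = 1154
  1000a + 100b + 10c + d = 2202
Solving the system yields a = 2, b = 2, c = 0, d = 2.
So g(x) = 2x³ + 2x² + 2.
Check: g(8) = 1154. ✓

g(x) = 2x^3 + 2x^2 + 2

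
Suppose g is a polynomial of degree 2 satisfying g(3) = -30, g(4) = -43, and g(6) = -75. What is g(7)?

-94

Write g(s) = as^2 + bs + c. Substituting each data point gives a linear system:
  9a + 3b + c = -30
  16a + 4b + c = -43
  36a + 6b + c = -75
Solving the system yields a = -1, b = -6, c = -3.
So g(s) = -s² - 6s - 3.
Then g(7) = -94.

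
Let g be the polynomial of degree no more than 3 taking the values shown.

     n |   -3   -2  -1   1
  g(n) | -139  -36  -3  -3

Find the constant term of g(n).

Write g(n) = an^3 + bn^2 + cn + d. Substituting each data point gives a linear system:
  -27a + 9b - 3c + d = -139
  -8a + 4b - 2c + d = -36
  -a + b - c + d = -3
  a + b + c + d = -3
Solving the system yields a = 6, b = 1, c = -6, d = -4.
So g(n) = 6n³ + n² - 6n - 4.
The constant term is -4.

-4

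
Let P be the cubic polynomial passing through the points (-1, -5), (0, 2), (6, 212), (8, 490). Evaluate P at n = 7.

Using the Lagrange interpolation formula with nodes -1, 0, 6, 8:
  L_0(n) = n(n - 6)(n - 8) / -63
  L_1(n) = (n + 1)(n - 6)(n - 8) / 48
  L_2(n) = (n + 1)n(n - 8) / -84
  L_3(n) = (n + 1)n(n - 6) / 144
Then P(n) = -5·L_0(n) + 2·L_1(n) + 212·L_2(n) + 490·L_3(n).
Expanding and collecting terms gives P(n) = n³ - n² + 5n + 2.
Evaluating at n = 7: P(7) = 331.

331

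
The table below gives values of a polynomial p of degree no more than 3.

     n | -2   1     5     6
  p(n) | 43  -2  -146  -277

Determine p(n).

p(n) = -2n^3 + 5n^2 - 4n - 1

Write p(n) = an^3 + bn^2 + cn + d. Substituting each data point gives a linear system:
  -8a + 4b - 2c + d = 43
  a + b + c + d = -2
  125a + 25b + 5c + d = -146
  216a + 36b + 6c + d = -277
Solving the system yields a = -2, b = 5, c = -4, d = -1.
So p(n) = -2n³ + 5n² - 4n - 1.
Check: p(6) = -277. ✓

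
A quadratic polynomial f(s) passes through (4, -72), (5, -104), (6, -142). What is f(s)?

f(s) = -3s^2 - 5s - 4

Write f(s) = as^2 + bs + c. Substituting each data point gives a linear system:
  16a + 4b + c = -72
  25a + 5b + c = -104
  36a + 6b + c = -142
Solving the system yields a = -3, b = -5, c = -4.
So f(s) = -3s^2 - 5s - 4.
Check: f(6) = -142. ✓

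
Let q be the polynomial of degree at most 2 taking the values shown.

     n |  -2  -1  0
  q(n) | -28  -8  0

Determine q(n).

q(n) = -6n^2 + 2n

Using the Lagrange interpolation formula with nodes -2, -1, 0:
  L_0(n) = (n + 1)n / 2
  L_1(n) = (n + 2)n / -1
  L_2(n) = (n + 2)(n + 1) / 2
Then q(n) = -28·L_0(n) - 8·L_1(n) + 0·L_2(n).
Expanding and collecting terms gives q(n) = -6n² + 2n.
Check: q(0) = 0. ✓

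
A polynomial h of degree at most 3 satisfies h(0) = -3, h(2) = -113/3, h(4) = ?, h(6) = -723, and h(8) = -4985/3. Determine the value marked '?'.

On equispaced nodes a degree-3 polynomial has vanishing fourth forward difference, so
  h(0) - 4·h(2) + 6·h(4) - 4·h(6) + h(8) = 0.
Substituting the known values and solving for h(4):
  6·h(4) = -1378
  h(4) = -689/3.

-689/3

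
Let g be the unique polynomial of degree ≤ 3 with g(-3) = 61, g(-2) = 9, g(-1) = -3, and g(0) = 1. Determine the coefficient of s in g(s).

Write g(s) = as^3 + bs^2 + cs + d. Substituting each data point gives a linear system:
  -27a + 9b - 3c + d = 61
  -8a + 4b - 2c + d = 9
  -a + b - c + d = -3
  d = 1
Solving the system yields a = -4, b = -4, c = 4, d = 1.
So g(s) = -4s³ - 4s² + 4s + 1.
The coefficient of s is 4.

4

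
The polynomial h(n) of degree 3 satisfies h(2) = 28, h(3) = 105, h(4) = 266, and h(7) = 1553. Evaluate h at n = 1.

Using the Lagrange interpolation formula with nodes 2, 3, 4, 7:
  L_0(n) = (n - 3)(n - 4)(n - 7) / -10
  L_1(n) = (n - 2)(n - 4)(n - 7) / 4
  L_2(n) = (n - 2)(n - 3)(n - 7) / -6
  L_3(n) = (n - 2)(n - 3)(n - 4) / 60
Then h(n) = 28·L_0(n) + 105·L_1(n) + 266·L_2(n) + 1553·L_3(n).
Expanding and collecting terms gives h(n) = 5n^3 - 3n^2 - 3n + 6.
Evaluating at n = 1: h(1) = 5.

5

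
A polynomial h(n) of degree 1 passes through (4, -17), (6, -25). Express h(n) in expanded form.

h(n) = -4n - 1

Write h(n) = an + b. Substituting each data point gives a linear system:
  4a + b = -17
  6a + b = -25
Solving the system yields a = -4, b = -1.
So h(n) = -4n - 1.
Check: h(4) = -17. ✓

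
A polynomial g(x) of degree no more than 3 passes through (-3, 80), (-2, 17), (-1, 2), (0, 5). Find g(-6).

Write g(x) = ax^3 + bx^2 + cx + d. Substituting each data point gives a linear system:
  -27a + 9b - 3c + d = 80
  -8a + 4b - 2c + d = 17
  -a + b - c + d = 2
  d = 5
Solving the system yields a = -5, b = -6, c = 2, d = 5.
So g(x) = -5x³ - 6x² + 2x + 5.
Then g(-6) = 857.

857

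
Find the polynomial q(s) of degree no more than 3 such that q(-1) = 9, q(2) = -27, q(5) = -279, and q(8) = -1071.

q(s) = -2s^3 - 6s + 1

Write q(s) = as^3 + bs^2 + cs + d. Substituting each data point gives a linear system:
  -a + b - c + d = 9
  8a + 4b + 2c + d = -27
  125a + 25b + 5c + d = -279
  512a + 64b + 8c + d = -1071
Solving the system yields a = -2, b = 0, c = -6, d = 1.
So q(s) = -2s³ - 6s + 1.
Check: q(5) = -279. ✓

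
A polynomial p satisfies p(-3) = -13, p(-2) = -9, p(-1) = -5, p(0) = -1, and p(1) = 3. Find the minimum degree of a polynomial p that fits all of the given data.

Forward differences of the values at t = -3, -2, -1, 0, 1:
  p  : -13  -9  -5  -1  3
  Δ  : 4  4  4  4
  Δ^2: 0  0  0
  Δ^3: 0  0
  Δ^4: 0
The first differences are constant (4) and nonzero, while all higher differences vanish, so the minimal degree is 1.

1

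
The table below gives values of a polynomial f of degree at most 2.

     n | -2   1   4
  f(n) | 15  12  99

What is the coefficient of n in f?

Write f(n) = an^2 + bn + c. Substituting each data point gives a linear system:
  4a - 2b + c = 15
  a + b + c = 12
  16a + 4b + c = 99
Solving the system yields a = 5, b = 4, c = 3.
So f(n) = 5n^2 + 4n + 3.
The coefficient of n is 4.

4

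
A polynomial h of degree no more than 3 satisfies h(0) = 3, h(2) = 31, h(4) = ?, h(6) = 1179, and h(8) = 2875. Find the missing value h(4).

On equispaced nodes a degree-3 polynomial has vanishing fourth forward difference, so
  h(0) - 4·h(2) + 6·h(4) - 4·h(6) + h(8) = 0.
Substituting the known values and solving for h(4):
  6·h(4) = 1962
  h(4) = 327.

327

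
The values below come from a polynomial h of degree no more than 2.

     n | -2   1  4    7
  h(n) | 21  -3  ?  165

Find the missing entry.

45

On equispaced nodes a degree-2 polynomial has vanishing third forward difference, so
  - h(-2) + 3·h(1) - 3·h(4) + h(7) = 0.
Substituting the known values and solving for h(4):
  -3·h(4) = -135
  h(4) = 45.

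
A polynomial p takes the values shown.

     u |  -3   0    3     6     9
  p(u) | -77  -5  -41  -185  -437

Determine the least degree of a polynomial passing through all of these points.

2

Forward differences of the values at u = -3, 0, 3, 6, 9:
  p  : -77  -5  -41  -185  -437
  Δ  : 72  -36  -144  -252
  Δ^2: -108  -108  -108
  Δ^3: 0  0
  Δ^4: 0
The second differences are constant (-108) and nonzero, while all higher differences vanish, so the minimal degree is 2.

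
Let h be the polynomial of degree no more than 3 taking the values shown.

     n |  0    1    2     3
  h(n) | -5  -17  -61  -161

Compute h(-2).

19

Write h(n) = an^3 + bn^2 + cn + d. Substituting each data point gives a linear system:
  d = -5
  a + b + c + d = -17
  8a + 4b + 2c + d = -61
  27a + 9b + 3c + d = -161
Solving the system yields a = -4, b = -4, c = -4, d = -5.
So h(n) = -4n³ - 4n² - 4n - 5.
Then h(-2) = 19.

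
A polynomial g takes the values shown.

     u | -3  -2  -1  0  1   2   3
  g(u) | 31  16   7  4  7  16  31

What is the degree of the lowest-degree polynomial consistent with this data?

Forward differences of the values at u = -3, -2, -1, 0, 1, 2, 3:
  g  : 31  16  7  4  7  16  31
  Δ  : -15  -9  -3  3  9  15
  Δ^2: 6  6  6  6  6
  Δ^3: 0  0  0  0
  Δ^4: 0  0  0
  Δ^5: 0  0
  Δ^6: 0
The second differences are constant (6) and nonzero, while all higher differences vanish, so the minimal degree is 2.

2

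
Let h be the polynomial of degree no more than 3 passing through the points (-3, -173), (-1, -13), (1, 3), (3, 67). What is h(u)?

h(u) = 4u^3 - 6u^2 + 4u + 1

Write h(u) = au^3 + bu^2 + cu + d. Substituting each data point gives a linear system:
  -27a + 9b - 3c + d = -173
  -a + b - c + d = -13
  a + b + c + d = 3
  27a + 9b + 3c + d = 67
Solving the system yields a = 4, b = -6, c = 4, d = 1.
So h(u) = 4u³ - 6u² + 4u + 1.
Check: h(3) = 67. ✓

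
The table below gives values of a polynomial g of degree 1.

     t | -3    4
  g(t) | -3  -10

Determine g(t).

Using the Lagrange interpolation formula with nodes -3, 4:
  L_0(t) = (t - 4) / -7
  L_1(t) = (t + 3) / 7
Then g(t) = -3·L_0(t) - 10·L_1(t).
Expanding and collecting terms gives g(t) = -t - 6.
Check: g(4) = -10. ✓

g(t) = -t - 6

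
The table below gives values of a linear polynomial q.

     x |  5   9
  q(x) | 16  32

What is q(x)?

Write q(x) = ax + b. Substituting each data point gives a linear system:
  5a + b = 16
  9a + b = 32
Solving the system yields a = 4, b = -4.
So q(x) = 4x - 4.
Check: q(5) = 16. ✓

q(x) = 4x - 4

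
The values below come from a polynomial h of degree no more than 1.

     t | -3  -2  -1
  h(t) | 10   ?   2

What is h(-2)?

6

The 2 known points determine the degree-1 polynomial uniquely.
Write h(t) = at + b. Substituting each data point gives a linear system:
  -3a + b = 10
  -a + b = 2
Solving the system yields a = -4, b = -2.
So h(t) = -4t - 2.
Then h(-2) = 6.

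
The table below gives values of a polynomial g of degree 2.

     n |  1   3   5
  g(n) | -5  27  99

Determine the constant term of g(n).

Write g(n) = an^2 + bn + c. Substituting each data point gives a linear system:
  a + b + c = -5
  9a + 3b + c = 27
  25a + 5b + c = 99
Solving the system yields a = 5, b = -4, c = -6.
So g(n) = 5n^2 - 4n - 6.
The constant term is -6.

-6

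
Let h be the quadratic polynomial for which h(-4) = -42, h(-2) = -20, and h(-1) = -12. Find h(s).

Using the Lagrange interpolation formula with nodes -4, -2, -1:
  L_0(s) = (s + 2)(s + 1) / 6
  L_1(s) = (s + 4)(s + 1) / -2
  L_2(s) = (s + 4)(s + 2) / 3
Then h(s) = -42·L_0(s) - 20·L_1(s) - 12·L_2(s).
Expanding and collecting terms gives h(s) = -s² + 5s - 6.
Check: h(-2) = -20. ✓

h(s) = -s^2 + 5s - 6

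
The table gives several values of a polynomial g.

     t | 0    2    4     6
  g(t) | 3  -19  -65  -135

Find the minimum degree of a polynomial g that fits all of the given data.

Forward differences of the values at t = 0, 2, 4, 6:
  g  : 3  -19  -65  -135
  Δ  : -22  -46  -70
  Δ^2: -24  -24
  Δ^3: 0
The second differences are constant (-24) and nonzero, while all higher differences vanish, so the minimal degree is 2.

2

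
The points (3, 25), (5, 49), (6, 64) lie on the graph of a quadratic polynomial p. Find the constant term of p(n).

4

Write p(n) = an^2 + bn + c. Substituting each data point gives a linear system:
  9a + 3b + c = 25
  25a + 5b + c = 49
  36a + 6b + c = 64
Solving the system yields a = 1, b = 4, c = 4.
So p(n) = n^2 + 4n + 4.
The constant term is 4.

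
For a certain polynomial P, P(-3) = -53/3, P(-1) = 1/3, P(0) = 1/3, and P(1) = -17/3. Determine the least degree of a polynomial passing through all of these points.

Divided differences on the nodes -3, -1, 0, 1:
  order 0: -53/3  1/3  1/3  -17/3
  order 1: 9  0  -6
  order 2: -3  -3
  order 3: 0
The order-2 divided differences are all -3 (nonzero) and every higher order vanishes, so the data lies on a polynomial of degree exactly 2.

2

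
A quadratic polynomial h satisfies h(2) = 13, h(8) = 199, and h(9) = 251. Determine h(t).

Using the Lagrange interpolation formula with nodes 2, 8, 9:
  L_0(t) = (t - 8)(t - 9) / 42
  L_1(t) = (t - 2)(t - 9) / -6
  L_2(t) = (t - 2)(t - 8) / 7
Then h(t) = 13·L_0(t) + 199·L_1(t) + 251·L_2(t).
Expanding and collecting terms gives h(t) = 3t^2 + t - 1.
Check: h(2) = 13. ✓

h(t) = 3t^2 + t - 1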